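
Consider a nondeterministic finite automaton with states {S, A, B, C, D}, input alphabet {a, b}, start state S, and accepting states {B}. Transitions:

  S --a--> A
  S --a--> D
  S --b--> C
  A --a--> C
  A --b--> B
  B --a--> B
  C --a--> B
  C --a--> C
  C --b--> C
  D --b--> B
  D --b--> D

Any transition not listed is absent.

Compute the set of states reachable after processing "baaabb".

{C}

Start in {S}.
Read 'b': {S} → {C}.
Read 'a': {C} → {B, C}.
Read 'a': {B, C} → {B, C}.
Read 'a': {B, C} → {B, C}.
Read 'b': {B, C} → {C}.
Read 'b': {C} → {C}.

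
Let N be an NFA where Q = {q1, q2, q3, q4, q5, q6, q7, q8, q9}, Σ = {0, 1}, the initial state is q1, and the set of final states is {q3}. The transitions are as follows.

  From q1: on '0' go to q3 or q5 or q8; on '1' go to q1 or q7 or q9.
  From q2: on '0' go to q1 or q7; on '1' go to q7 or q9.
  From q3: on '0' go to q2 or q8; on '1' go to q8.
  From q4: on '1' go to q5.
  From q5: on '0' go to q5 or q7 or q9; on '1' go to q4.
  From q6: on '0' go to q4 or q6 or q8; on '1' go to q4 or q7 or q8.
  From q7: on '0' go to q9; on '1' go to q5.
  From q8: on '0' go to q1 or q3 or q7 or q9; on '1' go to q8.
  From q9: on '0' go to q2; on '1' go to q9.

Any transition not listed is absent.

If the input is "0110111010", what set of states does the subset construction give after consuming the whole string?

{q1, q2, q3, q5, q7, q8, q9}

Start in {q1}.
Read '0': q1→{q3, q5, q8}; now {q3, q5, q8}.
Read '1': q3→{q8}, q5→{q4}, q8→{q8}; now {q4, q8}.
Read '1': q4→{q5}, q8→{q8}; now {q5, q8}.
Read '0': q5→{q5, q7, q9}, q8→{q1, q3, q7, q9}; now {q1, q3, q5, q7, q9}.
Read '1': q1→{q1, q7, q9}, q3→{q8}, q5→{q4}, q7→{q5}, q9→{q9}; now {q1, q4, q5, q7, q8, q9}.
Read '1': q1→{q1, q7, q9}, q4→{q5}, q5→{q4}, q7→{q5}, q8→{q8}, q9→{q9}; now {q1, q4, q5, q7, q8, q9}.
Read '1': q1→{q1, q7, q9}, q4→{q5}, q5→{q4}, q7→{q5}, q8→{q8}, q9→{q9}; now {q1, q4, q5, q7, q8, q9}.
Read '0': q1→{q3, q5, q8}, q4→∅, q5→{q5, q7, q9}, q7→{q9}, q8→{q1, q3, q7, q9}, q9→{q2}; now {q1, q2, q3, q5, q7, q8, q9}.
Read '1': q1→{q1, q7, q9}, q2→{q7, q9}, q3→{q8}, q5→{q4}, q7→{q5}, q8→{q8}, q9→{q9}; now {q1, q4, q5, q7, q8, q9}.
Read '0': q1→{q3, q5, q8}, q4→∅, q5→{q5, q7, q9}, q7→{q9}, q8→{q1, q3, q7, q9}, q9→{q2}; now {q1, q2, q3, q5, q7, q8, q9}.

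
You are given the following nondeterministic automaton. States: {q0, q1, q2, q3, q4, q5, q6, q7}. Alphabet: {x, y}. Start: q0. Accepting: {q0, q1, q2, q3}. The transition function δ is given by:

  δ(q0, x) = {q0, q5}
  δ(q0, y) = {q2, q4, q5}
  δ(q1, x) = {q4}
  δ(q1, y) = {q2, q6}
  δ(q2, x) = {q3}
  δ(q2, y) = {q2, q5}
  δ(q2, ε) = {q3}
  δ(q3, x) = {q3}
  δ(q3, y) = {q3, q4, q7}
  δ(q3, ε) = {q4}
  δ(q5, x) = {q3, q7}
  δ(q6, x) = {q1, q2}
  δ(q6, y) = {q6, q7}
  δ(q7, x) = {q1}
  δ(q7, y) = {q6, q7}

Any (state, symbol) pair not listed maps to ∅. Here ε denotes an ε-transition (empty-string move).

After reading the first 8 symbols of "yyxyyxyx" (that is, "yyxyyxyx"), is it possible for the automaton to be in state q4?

Yes

Start in {q0}.
Read 'y': q0→{q2, q4, q5}; union {q2, q4, q5}; ε-closure = {q2, q3, q4, q5}.
Read 'y': q2→{q2, q5}, q3→{q3, q4, q7}, q4→∅, q5→∅; now {q2, q3, q4, q5, q7}.
Read 'x': q2→{q3}, q3→{q3}, q4→∅, q5→{q3, q7}, q7→{q1}; union {q1, q3, q7}; ε-closure = {q1, q3, q4, q7}.
Read 'y': q1→{q2, q6}, q3→{q3, q4, q7}, q4→∅, q7→{q6, q7}; now {q2, q3, q4, q6, q7}.
Read 'y': q2→{q2, q5}, q3→{q3, q4, q7}, q4→∅, q6→{q6, q7}, q7→{q6, q7}; now {q2, q3, q4, q5, q6, q7}.
Read 'x': q2→{q3}, q3→{q3}, q4→∅, q5→{q3, q7}, q6→{q1, q2}, q7→{q1}; union {q1, q2, q3, q7}; ε-closure = {q1, q2, q3, q4, q7}.
Read 'y': q1→{q2, q6}, q2→{q2, q5}, q3→{q3, q4, q7}, q4→∅, q7→{q6, q7}; now {q2, q3, q4, q5, q6, q7}.
Read 'x': q2→{q3}, q3→{q3}, q4→∅, q5→{q3, q7}, q6→{q1, q2}, q7→{q1}; union {q1, q2, q3, q7}; ε-closure = {q1, q2, q3, q4, q7}.
State q4 is in {q1, q2, q3, q4, q7}.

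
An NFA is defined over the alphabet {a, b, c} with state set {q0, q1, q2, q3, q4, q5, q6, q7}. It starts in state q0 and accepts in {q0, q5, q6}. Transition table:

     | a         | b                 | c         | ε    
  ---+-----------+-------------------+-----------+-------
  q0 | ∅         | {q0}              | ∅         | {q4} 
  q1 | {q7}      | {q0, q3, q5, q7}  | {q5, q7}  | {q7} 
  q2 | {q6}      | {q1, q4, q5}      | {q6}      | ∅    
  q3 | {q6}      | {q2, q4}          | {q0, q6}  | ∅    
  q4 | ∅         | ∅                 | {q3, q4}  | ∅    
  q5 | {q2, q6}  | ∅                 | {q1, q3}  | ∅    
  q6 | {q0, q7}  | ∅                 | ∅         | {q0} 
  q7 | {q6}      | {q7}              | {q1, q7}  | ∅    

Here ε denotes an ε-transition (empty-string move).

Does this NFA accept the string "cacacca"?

Start: ε-closure({q0}) = {q0, q4}.
Read 'c': q0→∅, q4→{q3, q4}; now {q3, q4}.
Read 'a': q3→{q6}, q4→∅; union {q6}; ε-closure = {q0, q4, q6}.
Read 'c': q0→∅, q4→{q3, q4}, q6→∅; now {q3, q4}.
Read 'a': q3→{q6}, q4→∅; union {q6}; ε-closure = {q0, q4, q6}.
Read 'c': q0→∅, q4→{q3, q4}, q6→∅; now {q3, q4}.
Read 'c': q3→{q0, q6}, q4→{q3, q4}; now {q0, q3, q4, q6}.
Read 'a': q0→∅, q3→{q6}, q4→∅, q6→{q0, q7}; union {q0, q6, q7}; ε-closure = {q0, q4, q6, q7}.
The final set {q0, q4, q6, q7} contains the accepting states q0, q6.

Yes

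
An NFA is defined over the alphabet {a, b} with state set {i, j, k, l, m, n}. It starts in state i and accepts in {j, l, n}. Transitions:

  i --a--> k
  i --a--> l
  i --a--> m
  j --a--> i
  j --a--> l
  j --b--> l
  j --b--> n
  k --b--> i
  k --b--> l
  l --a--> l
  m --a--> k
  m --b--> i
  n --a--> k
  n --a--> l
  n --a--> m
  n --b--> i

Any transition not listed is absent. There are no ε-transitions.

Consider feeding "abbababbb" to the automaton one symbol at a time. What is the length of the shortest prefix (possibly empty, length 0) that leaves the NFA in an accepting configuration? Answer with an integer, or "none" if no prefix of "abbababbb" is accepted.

1

Start in {i}.
Read 'a': {i} → {k, l, m}.
None of the earlier sets intersect F, but {k, l, m} does.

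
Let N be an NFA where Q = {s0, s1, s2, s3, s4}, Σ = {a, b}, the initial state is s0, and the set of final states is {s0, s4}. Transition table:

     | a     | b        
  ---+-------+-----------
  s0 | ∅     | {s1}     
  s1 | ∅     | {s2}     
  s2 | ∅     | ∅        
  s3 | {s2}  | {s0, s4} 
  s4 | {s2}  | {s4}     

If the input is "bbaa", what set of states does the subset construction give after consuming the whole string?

∅

Start in {s0}.
Read 'b': {s0} → {s1}.
Read 'b': {s1} → {s2}.
Read 'a': {s2} → ∅.
The set is empty and remains empty for the remaining 1 symbol.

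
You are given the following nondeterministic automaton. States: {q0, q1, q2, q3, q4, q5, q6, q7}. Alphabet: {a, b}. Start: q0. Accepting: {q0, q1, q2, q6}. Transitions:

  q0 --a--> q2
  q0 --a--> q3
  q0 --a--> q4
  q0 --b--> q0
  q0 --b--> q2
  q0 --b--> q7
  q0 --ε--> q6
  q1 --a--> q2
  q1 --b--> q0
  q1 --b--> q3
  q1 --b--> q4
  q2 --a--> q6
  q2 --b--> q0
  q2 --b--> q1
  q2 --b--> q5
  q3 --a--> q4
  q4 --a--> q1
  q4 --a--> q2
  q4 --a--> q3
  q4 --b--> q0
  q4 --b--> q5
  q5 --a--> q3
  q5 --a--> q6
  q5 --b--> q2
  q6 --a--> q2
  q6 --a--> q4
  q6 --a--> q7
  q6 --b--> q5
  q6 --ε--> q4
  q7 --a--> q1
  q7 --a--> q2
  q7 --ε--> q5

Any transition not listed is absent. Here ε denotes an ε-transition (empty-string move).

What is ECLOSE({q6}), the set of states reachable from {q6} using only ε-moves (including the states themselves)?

Begin with {q6}.
ε-move q6 → q4; add q4.

{q4, q6}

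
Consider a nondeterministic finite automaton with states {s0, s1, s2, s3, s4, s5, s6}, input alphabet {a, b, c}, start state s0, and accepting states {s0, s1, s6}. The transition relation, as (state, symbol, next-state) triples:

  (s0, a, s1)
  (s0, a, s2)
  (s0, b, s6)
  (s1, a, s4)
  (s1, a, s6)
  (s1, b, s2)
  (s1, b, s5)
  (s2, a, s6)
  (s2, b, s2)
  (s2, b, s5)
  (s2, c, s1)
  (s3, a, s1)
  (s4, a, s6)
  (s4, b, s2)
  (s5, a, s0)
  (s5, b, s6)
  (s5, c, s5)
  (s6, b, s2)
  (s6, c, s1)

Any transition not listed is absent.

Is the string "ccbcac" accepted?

Start in {s0}.
Read 'c': {s0} → ∅.
The set is empty and remains empty for the remaining 5 symbols.
The final set ∅ contains no accepting state.

No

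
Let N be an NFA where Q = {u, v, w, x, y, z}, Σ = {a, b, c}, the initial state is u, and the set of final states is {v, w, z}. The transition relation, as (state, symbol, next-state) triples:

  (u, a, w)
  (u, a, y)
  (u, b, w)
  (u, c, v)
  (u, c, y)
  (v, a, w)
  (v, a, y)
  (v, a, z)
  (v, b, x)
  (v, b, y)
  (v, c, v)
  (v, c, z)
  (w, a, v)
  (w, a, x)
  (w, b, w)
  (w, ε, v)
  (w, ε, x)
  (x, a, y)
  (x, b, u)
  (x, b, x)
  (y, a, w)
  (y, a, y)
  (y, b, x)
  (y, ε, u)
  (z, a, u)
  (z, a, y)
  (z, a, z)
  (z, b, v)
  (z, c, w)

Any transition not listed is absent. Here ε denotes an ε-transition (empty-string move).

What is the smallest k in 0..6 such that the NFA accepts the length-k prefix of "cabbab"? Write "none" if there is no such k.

1

Start in {u}.
Read 'c': {u} → {u, v, y}.
None of the earlier sets intersect F, but {u, v, y} does.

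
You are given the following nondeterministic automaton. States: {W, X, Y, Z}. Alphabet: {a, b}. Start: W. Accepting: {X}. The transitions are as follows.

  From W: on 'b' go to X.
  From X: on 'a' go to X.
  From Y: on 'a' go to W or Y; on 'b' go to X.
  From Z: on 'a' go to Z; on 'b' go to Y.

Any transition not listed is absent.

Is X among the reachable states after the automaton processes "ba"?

Yes

Start in {W}.
Read 'b': {W} → {X}.
Read 'a': {X} → {X}.
State X is in {X}.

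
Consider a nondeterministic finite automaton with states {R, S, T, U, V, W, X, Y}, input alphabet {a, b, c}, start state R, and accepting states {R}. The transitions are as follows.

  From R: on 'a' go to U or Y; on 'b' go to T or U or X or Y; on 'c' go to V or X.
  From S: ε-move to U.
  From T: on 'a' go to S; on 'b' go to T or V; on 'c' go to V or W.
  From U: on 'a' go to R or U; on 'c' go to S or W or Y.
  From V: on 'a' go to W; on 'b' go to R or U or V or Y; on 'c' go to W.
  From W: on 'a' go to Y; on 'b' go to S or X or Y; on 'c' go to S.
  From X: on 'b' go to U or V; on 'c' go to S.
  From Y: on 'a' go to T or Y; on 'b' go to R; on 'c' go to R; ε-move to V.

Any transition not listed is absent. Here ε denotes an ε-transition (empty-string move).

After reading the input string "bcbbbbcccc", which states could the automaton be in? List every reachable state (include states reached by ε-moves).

{R, S, U, V, W, X, Y}

Start in {R}.
Read 'b': {R} → {T, U, V, X, Y}.
Read 'c': {T, U, V, X, Y} → {R, S, U, V, W, Y}.
Read 'b': {R, S, U, V, W, Y} → {R, S, T, U, V, X, Y}.
Read 'b': {R, S, T, U, V, X, Y} → {R, T, U, V, X, Y}.
Read 'b': {R, T, U, V, X, Y} → {R, T, U, V, X, Y}.
Read 'b': {R, T, U, V, X, Y} → {R, T, U, V, X, Y}.
Read 'c': {R, T, U, V, X, Y} → {R, S, U, V, W, X, Y}.
Read 'c': {R, S, U, V, W, X, Y} → {R, S, U, V, W, X, Y}.
Read 'c': {R, S, U, V, W, X, Y} → {R, S, U, V, W, X, Y}.
Read 'c': {R, S, U, V, W, X, Y} → {R, S, U, V, W, X, Y}.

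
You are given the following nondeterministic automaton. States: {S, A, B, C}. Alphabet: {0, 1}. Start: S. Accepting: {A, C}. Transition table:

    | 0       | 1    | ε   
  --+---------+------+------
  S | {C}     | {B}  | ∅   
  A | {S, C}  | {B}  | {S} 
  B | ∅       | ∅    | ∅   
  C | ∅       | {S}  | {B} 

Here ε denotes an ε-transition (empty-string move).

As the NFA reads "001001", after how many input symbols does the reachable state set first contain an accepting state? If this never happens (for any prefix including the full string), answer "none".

Start in {S}.
Read '0': S→{C}; union {C}; ε-closure = {B, C}.
None of the earlier sets intersect F, but {B, C} does.

1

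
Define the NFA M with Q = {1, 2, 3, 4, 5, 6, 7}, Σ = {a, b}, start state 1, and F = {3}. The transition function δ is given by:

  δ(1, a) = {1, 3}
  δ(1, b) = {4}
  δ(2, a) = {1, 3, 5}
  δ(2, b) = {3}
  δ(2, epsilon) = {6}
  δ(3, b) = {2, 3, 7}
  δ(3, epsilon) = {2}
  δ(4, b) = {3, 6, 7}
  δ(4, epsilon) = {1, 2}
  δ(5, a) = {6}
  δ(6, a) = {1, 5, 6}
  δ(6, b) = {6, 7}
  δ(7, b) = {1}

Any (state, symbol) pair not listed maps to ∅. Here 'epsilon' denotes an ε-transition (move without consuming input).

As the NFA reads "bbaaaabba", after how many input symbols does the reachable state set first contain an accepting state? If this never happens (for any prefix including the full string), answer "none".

2

Start in {1}.
Read 'b': 1→{4}; union {4}; ε-closure = {1, 2, 4, 6}.
Read 'b': 1→{4}, 2→{3}, 4→{3, 6, 7}, 6→{6, 7}; union {3, 4, 6, 7}; ε-closure = {1, 2, 3, 4, 6, 7}.
None of the earlier sets intersect F, but {1, 2, 3, 4, 6, 7} does.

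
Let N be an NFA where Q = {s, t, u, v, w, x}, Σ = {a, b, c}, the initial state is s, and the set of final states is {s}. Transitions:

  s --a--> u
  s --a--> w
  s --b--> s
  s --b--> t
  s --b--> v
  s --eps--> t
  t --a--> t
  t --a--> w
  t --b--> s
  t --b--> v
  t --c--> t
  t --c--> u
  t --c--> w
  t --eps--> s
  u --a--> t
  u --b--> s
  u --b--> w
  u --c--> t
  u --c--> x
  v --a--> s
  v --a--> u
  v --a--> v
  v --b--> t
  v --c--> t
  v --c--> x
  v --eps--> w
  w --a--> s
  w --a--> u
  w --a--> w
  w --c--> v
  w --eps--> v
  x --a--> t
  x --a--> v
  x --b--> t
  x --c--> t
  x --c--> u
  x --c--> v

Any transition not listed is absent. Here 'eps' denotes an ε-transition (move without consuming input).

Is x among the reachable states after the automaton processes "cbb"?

Start: ε-closure({s}) = {s, t}.
Read 'c': {s, t} → {s, t, u, v, w}.
Read 'b': {s, t, u, v, w} → {s, t, v, w}.
Read 'b': {s, t, v, w} → {s, t, v, w}.
State x is not in {s, t, v, w}.

No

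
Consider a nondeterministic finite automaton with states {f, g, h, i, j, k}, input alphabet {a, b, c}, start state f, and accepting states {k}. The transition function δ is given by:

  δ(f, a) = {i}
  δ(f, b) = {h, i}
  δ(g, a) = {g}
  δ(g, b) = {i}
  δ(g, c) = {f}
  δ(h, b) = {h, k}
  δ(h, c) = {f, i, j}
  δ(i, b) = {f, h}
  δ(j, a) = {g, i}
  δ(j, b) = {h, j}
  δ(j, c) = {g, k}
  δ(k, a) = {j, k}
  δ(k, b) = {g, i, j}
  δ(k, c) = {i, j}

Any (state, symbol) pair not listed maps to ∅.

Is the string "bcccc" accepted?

Start in {f}.
Read 'b': {f} → {h, i}.
Read 'c': {h, i} → {f, i, j}.
Read 'c': {f, i, j} → {g, k}.
Read 'c': {g, k} → {f, i, j}.
Read 'c': {f, i, j} → {g, k}.
The final set {g, k} contains the accepting state k.

Yes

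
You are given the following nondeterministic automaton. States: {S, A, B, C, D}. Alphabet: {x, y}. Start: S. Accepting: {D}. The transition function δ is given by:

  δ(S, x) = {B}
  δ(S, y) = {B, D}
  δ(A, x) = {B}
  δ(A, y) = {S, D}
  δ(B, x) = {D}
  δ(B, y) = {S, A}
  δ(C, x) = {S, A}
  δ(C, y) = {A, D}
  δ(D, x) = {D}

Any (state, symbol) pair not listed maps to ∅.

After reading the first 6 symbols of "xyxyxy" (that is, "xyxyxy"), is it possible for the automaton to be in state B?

No

Start in {S}.
Read 'x': {S} → {B}.
Read 'y': {B} → {S, A}.
Read 'x': {S, A} → {B}.
Read 'y': {B} → {S, A}.
Read 'x': {S, A} → {B}.
Read 'y': {B} → {S, A}.
State B is not in {S, A}.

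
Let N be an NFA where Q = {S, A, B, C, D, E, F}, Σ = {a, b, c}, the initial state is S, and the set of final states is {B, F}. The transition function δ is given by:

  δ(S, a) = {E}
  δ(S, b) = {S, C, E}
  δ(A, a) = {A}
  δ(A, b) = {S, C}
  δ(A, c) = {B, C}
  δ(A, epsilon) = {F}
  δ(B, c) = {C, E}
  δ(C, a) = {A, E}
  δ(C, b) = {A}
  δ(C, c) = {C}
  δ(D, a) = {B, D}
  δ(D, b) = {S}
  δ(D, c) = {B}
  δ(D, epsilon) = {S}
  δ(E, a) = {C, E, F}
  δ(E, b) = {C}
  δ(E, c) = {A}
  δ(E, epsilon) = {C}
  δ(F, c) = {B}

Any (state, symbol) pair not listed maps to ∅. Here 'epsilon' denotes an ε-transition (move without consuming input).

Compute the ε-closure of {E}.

{C, E}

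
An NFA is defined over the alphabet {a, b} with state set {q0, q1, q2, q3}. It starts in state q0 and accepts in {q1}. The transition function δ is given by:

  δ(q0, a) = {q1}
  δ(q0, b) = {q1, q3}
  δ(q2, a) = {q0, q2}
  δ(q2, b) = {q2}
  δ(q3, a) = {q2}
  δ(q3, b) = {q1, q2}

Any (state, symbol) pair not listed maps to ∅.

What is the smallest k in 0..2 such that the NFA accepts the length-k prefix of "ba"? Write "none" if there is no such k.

1

Start in {q0}.
Read 'b': q0→{q1, q3}; now {q1, q3}.
None of the earlier sets intersect F, but {q1, q3} does.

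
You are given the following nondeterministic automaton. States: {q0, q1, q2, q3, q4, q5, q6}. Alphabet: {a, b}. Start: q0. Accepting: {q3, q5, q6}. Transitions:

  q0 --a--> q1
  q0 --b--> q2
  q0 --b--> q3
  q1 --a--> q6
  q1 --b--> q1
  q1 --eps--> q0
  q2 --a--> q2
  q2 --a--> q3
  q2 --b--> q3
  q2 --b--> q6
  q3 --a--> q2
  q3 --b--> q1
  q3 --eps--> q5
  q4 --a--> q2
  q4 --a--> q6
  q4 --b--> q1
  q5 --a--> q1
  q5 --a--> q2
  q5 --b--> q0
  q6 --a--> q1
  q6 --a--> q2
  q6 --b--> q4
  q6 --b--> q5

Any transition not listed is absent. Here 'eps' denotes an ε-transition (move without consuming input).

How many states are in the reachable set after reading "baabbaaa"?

Start in {q0}.
Read 'b': {q0} → {q2, q3, q5}.
Read 'a': {q2, q3, q5} → {q0, q1, q2, q3, q5}.
Read 'a': {q0, q1, q2, q3, q5} → {q0, q1, q2, q3, q5, q6}.
Read 'b': {q0, q1, q2, q3, q5, q6} → {q0, q1, q2, q3, q4, q5, q6}.
Read 'b': {q0, q1, q2, q3, q4, q5, q6} → {q0, q1, q2, q3, q4, q5, q6}.
Read 'a': {q0, q1, q2, q3, q4, q5, q6} → {q0, q1, q2, q3, q5, q6}.
Read 'a': {q0, q1, q2, q3, q5, q6} → {q0, q1, q2, q3, q5, q6}.
Read 'a': {q0, q1, q2, q3, q5, q6} → {q0, q1, q2, q3, q5, q6}.
That set has 6 states.

6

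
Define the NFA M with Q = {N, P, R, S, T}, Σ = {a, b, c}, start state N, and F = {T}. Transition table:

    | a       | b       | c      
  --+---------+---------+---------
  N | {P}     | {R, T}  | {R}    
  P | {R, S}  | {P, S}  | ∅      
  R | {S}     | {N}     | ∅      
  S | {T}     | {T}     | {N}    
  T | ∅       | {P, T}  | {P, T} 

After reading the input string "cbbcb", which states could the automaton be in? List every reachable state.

{P, S, T}

Start in {N}.
Read 'c': N→{R}; now {R}.
Read 'b': R→{N}; now {N}.
Read 'b': N→{R, T}; now {R, T}.
Read 'c': R→∅, T→{P, T}; now {P, T}.
Read 'b': P→{P, S}, T→{P, T}; now {P, S, T}.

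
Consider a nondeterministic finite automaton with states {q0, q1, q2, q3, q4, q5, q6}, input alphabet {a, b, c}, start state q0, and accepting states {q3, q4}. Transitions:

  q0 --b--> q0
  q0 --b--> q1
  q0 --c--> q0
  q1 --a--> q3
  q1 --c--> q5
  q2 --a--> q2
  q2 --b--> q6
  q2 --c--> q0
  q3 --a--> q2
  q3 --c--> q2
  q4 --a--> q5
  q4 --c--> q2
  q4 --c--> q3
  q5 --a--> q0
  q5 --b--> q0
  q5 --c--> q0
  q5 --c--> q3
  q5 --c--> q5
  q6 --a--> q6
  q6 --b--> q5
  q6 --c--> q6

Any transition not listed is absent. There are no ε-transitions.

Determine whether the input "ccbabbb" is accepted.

No

Start in {q0}.
Read 'c': q0→{q0}; now {q0}.
Read 'c': q0→{q0}; now {q0}.
Read 'b': q0→{q0, q1}; now {q0, q1}.
Read 'a': q0→∅, q1→{q3}; now {q3}.
Read 'b': q3→∅; now ∅.
The set is empty and remains empty for the remaining 2 symbols.
The final set ∅ contains no accepting state.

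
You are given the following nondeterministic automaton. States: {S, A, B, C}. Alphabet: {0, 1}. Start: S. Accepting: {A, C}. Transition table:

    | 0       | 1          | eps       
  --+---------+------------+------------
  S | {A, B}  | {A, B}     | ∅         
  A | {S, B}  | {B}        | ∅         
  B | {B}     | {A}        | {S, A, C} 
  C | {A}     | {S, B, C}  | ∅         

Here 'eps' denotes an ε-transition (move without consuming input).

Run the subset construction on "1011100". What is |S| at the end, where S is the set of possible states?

4

Start in {S}.
Read '1': {S} → {S, A, B, C}.
Read '0': {S, A, B, C} → {S, A, B, C}.
Read '1': {S, A, B, C} → {S, A, B, C}.
Read '1': {S, A, B, C} → {S, A, B, C}.
Read '1': {S, A, B, C} → {S, A, B, C}.
Read '0': {S, A, B, C} → {S, A, B, C}.
Read '0': {S, A, B, C} → {S, A, B, C}.
That set has 4 states.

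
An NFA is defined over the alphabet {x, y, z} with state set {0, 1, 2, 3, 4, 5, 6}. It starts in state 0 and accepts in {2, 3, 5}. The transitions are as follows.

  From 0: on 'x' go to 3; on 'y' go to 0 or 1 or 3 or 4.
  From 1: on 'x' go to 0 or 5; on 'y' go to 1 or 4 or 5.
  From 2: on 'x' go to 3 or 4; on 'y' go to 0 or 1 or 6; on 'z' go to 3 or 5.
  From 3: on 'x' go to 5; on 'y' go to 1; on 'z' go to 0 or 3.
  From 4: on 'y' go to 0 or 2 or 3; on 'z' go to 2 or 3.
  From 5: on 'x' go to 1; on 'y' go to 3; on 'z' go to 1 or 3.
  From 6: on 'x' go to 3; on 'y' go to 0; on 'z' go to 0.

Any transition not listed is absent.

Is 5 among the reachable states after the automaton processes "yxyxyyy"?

Start in {0}.
Read 'y': 0→{0, 1, 3, 4}; now {0, 1, 3, 4}.
Read 'x': 0→{3}, 1→{0, 5}, 3→{5}, 4→∅; now {0, 3, 5}.
Read 'y': 0→{0, 1, 3, 4}, 3→{1}, 5→{3}; now {0, 1, 3, 4}.
Read 'x': 0→{3}, 1→{0, 5}, 3→{5}, 4→∅; now {0, 3, 5}.
Read 'y': 0→{0, 1, 3, 4}, 3→{1}, 5→{3}; now {0, 1, 3, 4}.
Read 'y': 0→{0, 1, 3, 4}, 1→{1, 4, 5}, 3→{1}, 4→{0, 2, 3}; now {0, 1, 2, 3, 4, 5}.
Read 'y': 0→{0, 1, 3, 4}, 1→{1, 4, 5}, 2→{0, 1, 6}, 3→{1}, 4→{0, 2, 3}, 5→{3}; now {0, 1, 2, 3, 4, 5, 6}.
State 5 is in {0, 1, 2, 3, 4, 5, 6}.

Yes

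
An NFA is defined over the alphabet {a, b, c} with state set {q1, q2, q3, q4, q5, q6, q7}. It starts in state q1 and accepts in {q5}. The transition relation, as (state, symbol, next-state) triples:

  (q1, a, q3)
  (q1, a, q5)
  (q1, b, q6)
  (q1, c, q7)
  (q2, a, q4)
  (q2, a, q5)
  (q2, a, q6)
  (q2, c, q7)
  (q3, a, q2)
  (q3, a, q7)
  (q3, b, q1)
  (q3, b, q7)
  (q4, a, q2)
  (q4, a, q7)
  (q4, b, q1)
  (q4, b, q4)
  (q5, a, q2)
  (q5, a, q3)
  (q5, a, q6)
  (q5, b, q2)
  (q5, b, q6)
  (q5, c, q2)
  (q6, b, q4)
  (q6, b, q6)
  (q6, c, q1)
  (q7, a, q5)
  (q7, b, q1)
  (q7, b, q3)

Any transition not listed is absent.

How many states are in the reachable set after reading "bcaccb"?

2

Start in {q1}.
Read 'b': {q1} → {q6}.
Read 'c': {q6} → {q1}.
Read 'a': {q1} → {q3, q5}.
Read 'c': {q3, q5} → {q2}.
Read 'c': {q2} → {q7}.
Read 'b': {q7} → {q1, q3}.
That set has 2 states.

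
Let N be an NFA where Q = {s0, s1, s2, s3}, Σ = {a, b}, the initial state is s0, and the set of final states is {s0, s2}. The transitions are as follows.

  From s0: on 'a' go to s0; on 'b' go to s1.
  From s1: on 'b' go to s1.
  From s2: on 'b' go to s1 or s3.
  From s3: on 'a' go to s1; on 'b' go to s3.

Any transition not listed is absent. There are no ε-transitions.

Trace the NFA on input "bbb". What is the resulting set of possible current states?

{s1}

Start in {s0}.
Read 'b': {s0} → {s1}.
Read 'b': {s1} → {s1}.
Read 'b': {s1} → {s1}.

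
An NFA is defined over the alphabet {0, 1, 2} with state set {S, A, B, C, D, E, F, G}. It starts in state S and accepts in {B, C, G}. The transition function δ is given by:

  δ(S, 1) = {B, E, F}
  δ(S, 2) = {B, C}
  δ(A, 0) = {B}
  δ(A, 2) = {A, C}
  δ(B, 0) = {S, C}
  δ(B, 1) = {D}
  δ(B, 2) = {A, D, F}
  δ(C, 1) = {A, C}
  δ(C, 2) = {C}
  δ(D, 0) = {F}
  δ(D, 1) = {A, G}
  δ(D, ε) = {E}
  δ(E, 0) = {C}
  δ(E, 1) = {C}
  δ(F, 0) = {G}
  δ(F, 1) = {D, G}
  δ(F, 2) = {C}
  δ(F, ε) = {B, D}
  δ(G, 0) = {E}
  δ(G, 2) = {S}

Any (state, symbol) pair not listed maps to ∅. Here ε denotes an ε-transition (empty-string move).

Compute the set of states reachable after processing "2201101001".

{A, B, C, D, E, F, G}

Start in {S}.
Read '2': S→{B, C}; now {B, C}.
Read '2': B→{A, D, F}, C→{C}; union {A, C, D, F}; ε-closure = {A, B, C, D, E, F}.
Read '0': A→{B}, B→{S, C}, C→∅, D→{F}, E→{C}, F→{G}; union {S, B, C, F, G}; ε-closure = {S, B, C, D, E, F, G}.
Read '1': S→{B, E, F}, B→{D}, C→{A, C}, D→{A, G}, E→{C}, F→{D, G}, G→∅; now {A, B, C, D, E, F, G}.
Read '1': A→∅, B→{D}, C→{A, C}, D→{A, G}, E→{C}, F→{D, G}, G→∅; union {A, C, D, G}; ε-closure = {A, C, D, E, G}.
Read '0': A→{B}, C→∅, D→{F}, E→{C}, G→{E}; union {B, C, E, F}; ε-closure = {B, C, D, E, F}.
Read '1': B→{D}, C→{A, C}, D→{A, G}, E→{C}, F→{D, G}; union {A, C, D, G}; ε-closure = {A, C, D, E, G}.
Read '0': A→{B}, C→∅, D→{F}, E→{C}, G→{E}; union {B, C, E, F}; ε-closure = {B, C, D, E, F}.
Read '0': B→{S, C}, C→∅, D→{F}, E→{C}, F→{G}; union {S, C, F, G}; ε-closure = {S, B, C, D, E, F, G}.
Read '1': S→{B, E, F}, B→{D}, C→{A, C}, D→{A, G}, E→{C}, F→{D, G}, G→∅; now {A, B, C, D, E, F, G}.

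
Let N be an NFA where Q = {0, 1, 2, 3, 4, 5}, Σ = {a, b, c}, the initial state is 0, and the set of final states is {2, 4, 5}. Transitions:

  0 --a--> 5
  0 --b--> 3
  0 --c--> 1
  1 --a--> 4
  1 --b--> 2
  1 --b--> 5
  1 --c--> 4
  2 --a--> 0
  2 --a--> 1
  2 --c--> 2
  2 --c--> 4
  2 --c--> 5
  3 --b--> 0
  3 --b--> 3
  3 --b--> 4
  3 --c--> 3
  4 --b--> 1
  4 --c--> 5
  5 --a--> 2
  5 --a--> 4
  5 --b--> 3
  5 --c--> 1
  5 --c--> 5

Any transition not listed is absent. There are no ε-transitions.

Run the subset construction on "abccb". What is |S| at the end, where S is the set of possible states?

Start in {0}.
Read 'a': {0} → {5}.
Read 'b': {5} → {3}.
Read 'c': {3} → {3}.
Read 'c': {3} → {3}.
Read 'b': {3} → {0, 3, 4}.
That set has 3 states.

3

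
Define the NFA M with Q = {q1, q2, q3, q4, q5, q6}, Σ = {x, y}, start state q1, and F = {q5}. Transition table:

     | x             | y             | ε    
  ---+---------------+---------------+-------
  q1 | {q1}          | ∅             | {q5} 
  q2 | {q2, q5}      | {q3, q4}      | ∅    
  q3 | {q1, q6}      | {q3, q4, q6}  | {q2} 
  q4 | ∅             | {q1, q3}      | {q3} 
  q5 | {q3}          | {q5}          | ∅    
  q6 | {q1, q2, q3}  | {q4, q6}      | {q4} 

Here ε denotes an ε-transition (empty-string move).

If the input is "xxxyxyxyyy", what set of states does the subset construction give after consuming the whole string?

{q1, q2, q3, q4, q5, q6}

Start: ε-closure({q1}) = {q1, q5}.
Read 'x': q1→{q1}, q5→{q3}; union {q1, q3}; ε-closure = {q1, q2, q3, q5}.
Read 'x': q1→{q1}, q2→{q2, q5}, q3→{q1, q6}, q5→{q3}; union {q1, q2, q3, q5, q6}; ε-closure = {q1, q2, q3, q4, q5, q6}.
Read 'x': q1→{q1}, q2→{q2, q5}, q3→{q1, q6}, q4→∅, q5→{q3}, q6→{q1, q2, q3}; union {q1, q2, q3, q5, q6}; ε-closure = {q1, q2, q3, q4, q5, q6}.
Read 'y': q1→∅, q2→{q3, q4}, q3→{q3, q4, q6}, q4→{q1, q3}, q5→{q5}, q6→{q4, q6}; union {q1, q3, q4, q5, q6}; ε-closure = {q1, q2, q3, q4, q5, q6}.
Read 'x': q1→{q1}, q2→{q2, q5}, q3→{q1, q6}, q4→∅, q5→{q3}, q6→{q1, q2, q3}; union {q1, q2, q3, q5, q6}; ε-closure = {q1, q2, q3, q4, q5, q6}.
Read 'y': q1→∅, q2→{q3, q4}, q3→{q3, q4, q6}, q4→{q1, q3}, q5→{q5}, q6→{q4, q6}; union {q1, q3, q4, q5, q6}; ε-closure = {q1, q2, q3, q4, q5, q6}.
Read 'x': q1→{q1}, q2→{q2, q5}, q3→{q1, q6}, q4→∅, q5→{q3}, q6→{q1, q2, q3}; union {q1, q2, q3, q5, q6}; ε-closure = {q1, q2, q3, q4, q5, q6}.
Read 'y': q1→∅, q2→{q3, q4}, q3→{q3, q4, q6}, q4→{q1, q3}, q5→{q5}, q6→{q4, q6}; union {q1, q3, q4, q5, q6}; ε-closure = {q1, q2, q3, q4, q5, q6}.
Read 'y': q1→∅, q2→{q3, q4}, q3→{q3, q4, q6}, q4→{q1, q3}, q5→{q5}, q6→{q4, q6}; union {q1, q3, q4, q5, q6}; ε-closure = {q1, q2, q3, q4, q5, q6}.
Read 'y': q1→∅, q2→{q3, q4}, q3→{q3, q4, q6}, q4→{q1, q3}, q5→{q5}, q6→{q4, q6}; union {q1, q3, q4, q5, q6}; ε-closure = {q1, q2, q3, q4, q5, q6}.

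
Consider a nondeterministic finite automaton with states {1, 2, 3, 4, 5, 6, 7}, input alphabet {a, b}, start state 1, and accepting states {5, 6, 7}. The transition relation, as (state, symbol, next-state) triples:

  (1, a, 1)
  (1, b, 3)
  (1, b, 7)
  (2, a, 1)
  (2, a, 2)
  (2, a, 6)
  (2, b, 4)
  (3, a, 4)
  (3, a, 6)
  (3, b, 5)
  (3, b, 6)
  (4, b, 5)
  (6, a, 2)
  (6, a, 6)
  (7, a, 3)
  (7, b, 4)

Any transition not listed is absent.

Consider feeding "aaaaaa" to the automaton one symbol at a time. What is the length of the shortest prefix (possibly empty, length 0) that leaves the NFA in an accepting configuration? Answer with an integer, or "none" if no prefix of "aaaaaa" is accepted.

Start in {1}.
Read 'a': 1→{1}; now {1}.
Read 'a': 1→{1}; now {1}.
Read 'a': 1→{1}; now {1}.
Read 'a': 1→{1}; now {1}.
Read 'a': 1→{1}; now {1}.
Read 'a': 1→{1}; now {1}.
No reachable set along the way intersects F.

none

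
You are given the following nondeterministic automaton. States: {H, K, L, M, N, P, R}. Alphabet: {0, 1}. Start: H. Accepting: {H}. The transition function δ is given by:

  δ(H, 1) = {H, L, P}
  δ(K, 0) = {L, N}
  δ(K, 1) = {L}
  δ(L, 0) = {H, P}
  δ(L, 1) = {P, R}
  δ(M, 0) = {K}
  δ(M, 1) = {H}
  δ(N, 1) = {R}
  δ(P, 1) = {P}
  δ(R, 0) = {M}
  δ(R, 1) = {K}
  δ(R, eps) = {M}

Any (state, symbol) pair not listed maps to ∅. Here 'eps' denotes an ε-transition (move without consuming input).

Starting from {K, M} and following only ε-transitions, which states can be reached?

{K, M}

Begin with {K, M}.
No ε-moves leave this set, so the closure equals the set itself.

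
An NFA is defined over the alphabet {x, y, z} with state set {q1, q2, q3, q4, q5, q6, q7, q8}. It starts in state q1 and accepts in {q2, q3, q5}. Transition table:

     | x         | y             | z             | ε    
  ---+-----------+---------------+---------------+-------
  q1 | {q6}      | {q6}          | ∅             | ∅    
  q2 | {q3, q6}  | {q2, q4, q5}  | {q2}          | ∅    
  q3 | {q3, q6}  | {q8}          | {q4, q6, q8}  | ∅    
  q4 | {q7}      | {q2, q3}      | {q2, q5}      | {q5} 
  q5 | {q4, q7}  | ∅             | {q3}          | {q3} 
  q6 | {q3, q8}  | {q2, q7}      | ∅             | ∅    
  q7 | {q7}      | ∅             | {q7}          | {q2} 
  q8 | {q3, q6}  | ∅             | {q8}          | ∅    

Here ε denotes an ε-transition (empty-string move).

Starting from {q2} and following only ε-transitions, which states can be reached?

{q2}

Begin with {q2}.
No ε-moves leave this set, so the closure equals the set itself.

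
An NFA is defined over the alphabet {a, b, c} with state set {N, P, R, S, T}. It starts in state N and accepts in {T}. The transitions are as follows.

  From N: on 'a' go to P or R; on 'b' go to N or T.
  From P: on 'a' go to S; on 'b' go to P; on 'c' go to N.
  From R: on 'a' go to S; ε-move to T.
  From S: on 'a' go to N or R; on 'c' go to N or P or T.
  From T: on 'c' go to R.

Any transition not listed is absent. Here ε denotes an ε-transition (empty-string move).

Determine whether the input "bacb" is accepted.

Start in {N}.
Read 'b': {N} → {N, T}.
Read 'a': {N, T} → {P, R, T}.
Read 'c': {P, R, T} → {N, R, T}.
Read 'b': {N, R, T} → {N, T}.
The final set {N, T} contains the accepting state T.

Yes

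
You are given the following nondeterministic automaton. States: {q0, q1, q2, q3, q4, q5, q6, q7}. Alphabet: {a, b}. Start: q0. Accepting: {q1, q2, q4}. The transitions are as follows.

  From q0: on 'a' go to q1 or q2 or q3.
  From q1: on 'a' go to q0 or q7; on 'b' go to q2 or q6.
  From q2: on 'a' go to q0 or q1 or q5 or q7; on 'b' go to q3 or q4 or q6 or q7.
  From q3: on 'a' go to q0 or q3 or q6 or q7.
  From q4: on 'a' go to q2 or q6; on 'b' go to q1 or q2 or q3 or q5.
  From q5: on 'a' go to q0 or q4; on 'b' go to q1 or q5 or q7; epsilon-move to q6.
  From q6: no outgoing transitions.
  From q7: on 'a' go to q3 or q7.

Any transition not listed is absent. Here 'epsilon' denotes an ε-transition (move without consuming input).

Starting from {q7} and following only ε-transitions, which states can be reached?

Begin with {q7}.
No ε-moves leave this set, so the closure equals the set itself.

{q7}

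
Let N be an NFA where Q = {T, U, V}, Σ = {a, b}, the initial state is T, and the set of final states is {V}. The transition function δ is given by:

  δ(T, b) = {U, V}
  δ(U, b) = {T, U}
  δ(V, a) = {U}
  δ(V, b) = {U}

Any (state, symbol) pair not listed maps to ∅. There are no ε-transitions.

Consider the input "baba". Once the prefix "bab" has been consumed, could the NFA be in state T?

Start in {T}.
Read 'b': {T} → {U, V}.
Read 'a': {U, V} → {U}.
Read 'b': {U} → {T, U}.
State T is in {T, U}.

Yes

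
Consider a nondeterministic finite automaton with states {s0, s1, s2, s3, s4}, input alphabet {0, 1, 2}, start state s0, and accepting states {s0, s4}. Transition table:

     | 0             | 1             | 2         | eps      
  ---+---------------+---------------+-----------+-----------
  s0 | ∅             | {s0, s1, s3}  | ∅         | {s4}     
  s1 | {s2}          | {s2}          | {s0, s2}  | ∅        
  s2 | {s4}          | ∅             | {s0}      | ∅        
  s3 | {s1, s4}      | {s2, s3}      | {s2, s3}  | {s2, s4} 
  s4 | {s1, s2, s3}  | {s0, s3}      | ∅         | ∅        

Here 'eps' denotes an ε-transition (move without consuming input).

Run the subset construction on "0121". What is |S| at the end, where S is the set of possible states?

Start: ε-closure({s0}) = {s0, s4}.
Read '0': {s0, s4} → {s1, s2, s3, s4}.
Read '1': {s1, s2, s3, s4} → {s0, s2, s3, s4}.
Read '2': {s0, s2, s3, s4} → {s0, s2, s3, s4}.
Read '1': {s0, s2, s3, s4} → {s0, s1, s2, s3, s4}.
That set has 5 states.

5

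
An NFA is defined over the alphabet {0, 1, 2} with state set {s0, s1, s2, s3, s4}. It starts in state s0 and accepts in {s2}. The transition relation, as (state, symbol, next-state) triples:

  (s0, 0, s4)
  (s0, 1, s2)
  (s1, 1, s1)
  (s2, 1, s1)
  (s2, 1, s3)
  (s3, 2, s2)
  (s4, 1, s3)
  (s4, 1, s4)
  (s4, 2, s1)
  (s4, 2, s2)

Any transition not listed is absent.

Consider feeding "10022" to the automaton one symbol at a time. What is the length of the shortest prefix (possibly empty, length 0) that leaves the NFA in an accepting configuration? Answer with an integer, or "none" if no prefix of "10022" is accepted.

1

Start in {s0}.
Read '1': s0→{s2}; now {s2}.
None of the earlier sets intersect F, but {s2} does.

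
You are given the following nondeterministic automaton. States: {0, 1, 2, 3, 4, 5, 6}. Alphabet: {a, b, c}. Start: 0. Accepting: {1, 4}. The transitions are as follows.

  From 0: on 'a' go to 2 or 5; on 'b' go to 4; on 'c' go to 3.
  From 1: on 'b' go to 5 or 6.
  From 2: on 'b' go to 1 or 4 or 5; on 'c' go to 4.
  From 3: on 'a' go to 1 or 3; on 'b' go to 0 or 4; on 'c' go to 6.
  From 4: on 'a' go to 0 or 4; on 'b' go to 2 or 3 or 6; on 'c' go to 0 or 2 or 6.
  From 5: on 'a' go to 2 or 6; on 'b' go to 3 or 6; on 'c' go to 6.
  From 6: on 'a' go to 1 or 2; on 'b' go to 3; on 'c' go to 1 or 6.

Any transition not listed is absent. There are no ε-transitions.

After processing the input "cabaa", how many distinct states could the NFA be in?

6

Start in {0}.
Read 'c': 0→{3}; now {3}.
Read 'a': 3→{1, 3}; now {1, 3}.
Read 'b': 1→{5, 6}, 3→{0, 4}; now {0, 4, 5, 6}.
Read 'a': 0→{2, 5}, 4→{0, 4}, 5→{2, 6}, 6→{1, 2}; now {0, 1, 2, 4, 5, 6}.
Read 'a': 0→{2, 5}, 1→∅, 2→∅, 4→{0, 4}, 5→{2, 6}, 6→{1, 2}; now {0, 1, 2, 4, 5, 6}.
That set has 6 states.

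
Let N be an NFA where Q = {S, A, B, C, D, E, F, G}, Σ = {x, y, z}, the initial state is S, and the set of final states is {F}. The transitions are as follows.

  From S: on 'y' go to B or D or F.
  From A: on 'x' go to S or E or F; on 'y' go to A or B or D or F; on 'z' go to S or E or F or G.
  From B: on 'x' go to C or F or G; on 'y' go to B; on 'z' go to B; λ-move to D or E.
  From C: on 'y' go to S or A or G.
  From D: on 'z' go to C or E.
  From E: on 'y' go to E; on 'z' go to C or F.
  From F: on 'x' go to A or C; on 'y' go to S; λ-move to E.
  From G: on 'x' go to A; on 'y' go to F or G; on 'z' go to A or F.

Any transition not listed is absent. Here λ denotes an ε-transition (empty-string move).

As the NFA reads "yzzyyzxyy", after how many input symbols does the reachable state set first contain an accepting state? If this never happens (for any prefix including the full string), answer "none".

Start in {S}.
Read 'y': {S} → {B, D, E, F}.
None of the earlier sets intersect F, but {B, D, E, F} does.

1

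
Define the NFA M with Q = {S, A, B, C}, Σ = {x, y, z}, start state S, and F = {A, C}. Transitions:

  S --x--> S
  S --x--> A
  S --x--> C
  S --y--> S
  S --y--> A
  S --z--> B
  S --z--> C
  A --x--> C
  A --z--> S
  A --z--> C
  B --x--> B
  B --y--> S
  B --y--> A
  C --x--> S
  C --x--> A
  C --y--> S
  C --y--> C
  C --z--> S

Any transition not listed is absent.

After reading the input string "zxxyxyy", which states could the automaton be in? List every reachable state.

{S, A, C}

Start in {S}.
Read 'z': {S} → {B, C}.
Read 'x': {B, C} → {S, A, B}.
Read 'x': {S, A, B} → {S, A, B, C}.
Read 'y': {S, A, B, C} → {S, A, C}.
Read 'x': {S, A, C} → {S, A, C}.
Read 'y': {S, A, C} → {S, A, C}.
Read 'y': {S, A, C} → {S, A, C}.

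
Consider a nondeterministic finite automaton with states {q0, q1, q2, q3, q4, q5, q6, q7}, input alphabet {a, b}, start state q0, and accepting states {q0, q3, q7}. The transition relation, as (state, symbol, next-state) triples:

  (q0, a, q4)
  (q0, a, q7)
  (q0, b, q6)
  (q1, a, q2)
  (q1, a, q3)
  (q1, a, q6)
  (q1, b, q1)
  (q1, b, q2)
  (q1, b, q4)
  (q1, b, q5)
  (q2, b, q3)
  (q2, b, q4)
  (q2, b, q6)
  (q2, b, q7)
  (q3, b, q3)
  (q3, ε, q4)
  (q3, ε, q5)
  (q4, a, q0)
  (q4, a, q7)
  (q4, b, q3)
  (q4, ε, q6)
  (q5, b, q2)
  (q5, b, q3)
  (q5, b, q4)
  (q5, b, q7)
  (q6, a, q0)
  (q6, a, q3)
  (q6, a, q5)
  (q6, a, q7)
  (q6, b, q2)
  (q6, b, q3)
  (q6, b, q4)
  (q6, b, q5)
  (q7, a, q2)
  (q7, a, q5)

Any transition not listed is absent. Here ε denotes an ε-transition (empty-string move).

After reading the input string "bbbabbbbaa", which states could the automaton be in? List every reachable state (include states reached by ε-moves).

{q0, q2, q3, q4, q5, q6, q7}

Start in {q0}.
Read 'b': {q0} → {q6}.
Read 'b': {q6} → {q2, q3, q4, q5, q6}.
Read 'b': {q2, q3, q4, q5, q6} → {q2, q3, q4, q5, q6, q7}.
Read 'a': {q2, q3, q4, q5, q6, q7} → {q0, q2, q3, q4, q5, q6, q7}.
Read 'b': {q0, q2, q3, q4, q5, q6, q7} → {q2, q3, q4, q5, q6, q7}.
Read 'b': {q2, q3, q4, q5, q6, q7} → {q2, q3, q4, q5, q6, q7}.
Read 'b': {q2, q3, q4, q5, q6, q7} → {q2, q3, q4, q5, q6, q7}.
Read 'b': {q2, q3, q4, q5, q6, q7} → {q2, q3, q4, q5, q6, q7}.
Read 'a': {q2, q3, q4, q5, q6, q7} → {q0, q2, q3, q4, q5, q6, q7}.
Read 'a': {q0, q2, q3, q4, q5, q6, q7} → {q0, q2, q3, q4, q5, q6, q7}.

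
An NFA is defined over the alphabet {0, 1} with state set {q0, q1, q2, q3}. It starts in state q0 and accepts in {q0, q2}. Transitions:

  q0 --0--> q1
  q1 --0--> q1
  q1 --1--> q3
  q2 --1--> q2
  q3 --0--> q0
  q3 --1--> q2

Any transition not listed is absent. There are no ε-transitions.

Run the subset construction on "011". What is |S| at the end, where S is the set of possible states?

1

Start in {q0}.
Read '0': {q0} → {q1}.
Read '1': {q1} → {q3}.
Read '1': {q3} → {q2}.
That set has 1 state.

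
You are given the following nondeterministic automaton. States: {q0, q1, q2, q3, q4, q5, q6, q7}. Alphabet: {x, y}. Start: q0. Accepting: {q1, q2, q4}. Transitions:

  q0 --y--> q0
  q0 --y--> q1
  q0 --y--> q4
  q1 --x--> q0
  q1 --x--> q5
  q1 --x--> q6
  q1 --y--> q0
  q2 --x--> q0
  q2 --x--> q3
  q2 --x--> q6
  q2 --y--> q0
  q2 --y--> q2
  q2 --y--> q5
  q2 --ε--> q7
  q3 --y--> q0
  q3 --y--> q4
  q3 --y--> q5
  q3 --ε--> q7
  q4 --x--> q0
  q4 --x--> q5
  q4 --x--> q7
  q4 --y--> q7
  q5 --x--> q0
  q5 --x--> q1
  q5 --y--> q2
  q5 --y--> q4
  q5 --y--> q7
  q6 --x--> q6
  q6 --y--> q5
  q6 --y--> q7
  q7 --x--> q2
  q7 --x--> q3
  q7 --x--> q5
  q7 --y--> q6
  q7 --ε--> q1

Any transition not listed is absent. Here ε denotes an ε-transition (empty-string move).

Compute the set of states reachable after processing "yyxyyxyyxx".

Start in {q0}.
Read 'y': {q0} → {q0, q1, q4}.
Read 'y': {q0, q1, q4} → {q0, q1, q4, q7}.
Read 'x': {q0, q1, q4, q7} → {q0, q1, q2, q3, q5, q6, q7}.
Read 'y': {q0, q1, q2, q3, q5, q6, q7} → {q0, q1, q2, q4, q5, q6, q7}.
Read 'y': {q0, q1, q2, q4, q5, q6, q7} → {q0, q1, q2, q4, q5, q6, q7}.
Read 'x': {q0, q1, q2, q4, q5, q6, q7} → {q0, q1, q2, q3, q5, q6, q7}.
Read 'y': {q0, q1, q2, q3, q5, q6, q7} → {q0, q1, q2, q4, q5, q6, q7}.
Read 'y': {q0, q1, q2, q4, q5, q6, q7} → {q0, q1, q2, q4, q5, q6, q7}.
Read 'x': {q0, q1, q2, q4, q5, q6, q7} → {q0, q1, q2, q3, q5, q6, q7}.
Read 'x': {q0, q1, q2, q3, q5, q6, q7} → {q0, q1, q2, q3, q5, q6, q7}.

{q0, q1, q2, q3, q5, q6, q7}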